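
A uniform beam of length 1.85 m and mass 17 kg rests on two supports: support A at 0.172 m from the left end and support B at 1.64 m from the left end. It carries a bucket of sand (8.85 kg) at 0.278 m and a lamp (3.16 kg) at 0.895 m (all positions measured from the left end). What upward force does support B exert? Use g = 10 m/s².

R_B ≈ 109 N

Choose support A as the axis so its reaction then has zero moment arm.
Beam weight: 17 × 10 = 170 N down at 0.925 m → arm 0.753 m, τ = 170 × 0.753 = 128 N·m clockwise.
Bucket of sand: 8.85 × 10 = 88.5 N down at 0.278 m → arm 0.106 m, τ = 88.5 × 0.106 = 9.381 N·m clockwise.
Lamp: 3.16 × 10 = 31.6 N down at 0.895 m → arm 0.723 m, τ = 31.6 × 0.723 = 22.85 N·m clockwise.
Net load moment about support A = 160.2 N·m clockwise.
Reaction R at support B is upward at 1.64 m, arm 1.468 m → moment R × 1.468 counterclockwise.
Balancing moments: R × 1.468 = 160.2, giving R = 109 N.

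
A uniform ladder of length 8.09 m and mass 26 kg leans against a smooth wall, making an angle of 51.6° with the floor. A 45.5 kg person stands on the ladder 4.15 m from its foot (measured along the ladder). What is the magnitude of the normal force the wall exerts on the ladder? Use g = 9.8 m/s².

N_wall ≈ 282 N

About the foot of the ladder:
Ladder weight 26×9.8 = 254.8 N acts at 4.045 m along the ladder; its horizontal arm is 4.045·cos51.6° = 2.513 m → τ = 640.3 N·m clockwise.
Person: 45.5×9.8 = 445.9 N at 4.15 m → arm 2.578 m → τ = 1150 N·m clockwise.
Wall normal N acts horizontally at the top; its moment arm is the height L sinθ = 8.09·sin51.6° = 6.34 m, counterclockwise.
Στ = 0 ⇒ N × 6.34 = 1790 ⇒ N = 282 N.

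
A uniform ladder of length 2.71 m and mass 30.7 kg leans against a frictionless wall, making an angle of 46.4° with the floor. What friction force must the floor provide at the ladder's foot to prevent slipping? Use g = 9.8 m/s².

Choose the foot of the ladder as the axis so the floor normal and friction both act there and drop out.
Ladder weight 30.7×9.8 = 300.9 N acts at 1.355 m along the ladder; its horizontal arm is 1.355·cos46.4° = 0.9344 m → τ = 281.2 N·m clockwise.
Wall normal N acts horizontally at the top; its moment arm is the height L sinθ = 2.71·sin46.4° = 1.963 m, counterclockwise.
Setting net torque to zero: N × 1.963 = 281.2 → N = 143 N.
ΣFx = 0: friction at the foot balances the wall's push, so f = N_wall = 143 N.

f ≈ 143 N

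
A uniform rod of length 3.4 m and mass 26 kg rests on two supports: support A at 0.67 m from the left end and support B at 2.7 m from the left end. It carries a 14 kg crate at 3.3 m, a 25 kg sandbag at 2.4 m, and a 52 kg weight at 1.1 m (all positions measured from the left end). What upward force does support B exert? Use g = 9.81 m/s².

Take moments about support A.
Beam weight: 26 × 9.81 = 255.1 N down at 1.7 m → arm 1.03 m, τ = 255.1 × 1.03 = 262.8 N·m clockwise.
Crate: 14 × 9.81 = 137.3 N down at 3.3 m → arm 2.63 m, τ = 137.3 × 2.63 = 361.1 N·m clockwise.
Sandbag: 25 × 9.81 = 245.2 N down at 2.4 m → arm 1.73 m, τ = 245.2 × 1.73 = 424.2 N·m clockwise.
Weight: 52 × 9.81 = 510.1 N down at 1.1 m → arm 0.43 m, τ = 510.1 × 0.43 = 219.3 N·m clockwise.
Net load moment about support A = 1267 N·m clockwise.
Reaction R at support B is upward at 2.7 m, arm 2.03 m → moment R × 2.03 counterclockwise.
For rotational equilibrium, R × 2.03 = 1267, so R = 624 N.

R_B ≈ 624 N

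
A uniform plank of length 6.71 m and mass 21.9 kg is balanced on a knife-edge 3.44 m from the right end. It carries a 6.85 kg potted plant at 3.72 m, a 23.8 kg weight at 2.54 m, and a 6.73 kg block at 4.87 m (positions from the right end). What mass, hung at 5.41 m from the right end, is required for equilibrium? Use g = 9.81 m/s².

Choose the knife-edge (at 3.44 m from the right end) as the axis so the support reaction has zero arm there.
Beam weight: 21.9 × 9.81 = 214.8 N down at 3.355 m → arm 0.085 m, τ = 214.8 × 0.085 = 18.26 N·m clockwise.
Potted plant: 6.85 × 9.81 = 67.2 N down at 3.72 m → arm 0.28 m, τ = 67.2 × 0.28 = 18.82 N·m counterclockwise.
Weight: 23.8 × 9.81 = 233.5 N down at 2.54 m → arm 0.9 m, τ = 233.5 × 0.9 = 210.2 N·m clockwise.
Block: 6.73 × 9.81 = 66.02 N down at 4.87 m → arm 1.43 m, τ = 66.02 × 1.43 = 94.41 N·m counterclockwise.
Net moment of known loads = 115.2 N·m clockwise.
An unknown mass m at 5.41 m has arm 1.97 m; its moment is m·g·1.97 counterclockwise.
Στ = 0 ⇒ m × 9.81 × 1.97 = 115.2 ⇒ m = 115.2 / (9.81 × 1.97) = 5.96 kg.

m ≈ 5.96 kg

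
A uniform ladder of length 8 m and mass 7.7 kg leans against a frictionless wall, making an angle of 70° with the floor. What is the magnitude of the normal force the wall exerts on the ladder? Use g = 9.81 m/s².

N_wall ≈ 13.7 N

Choose the foot of the ladder as the axis so the floor normal and friction both act there and drop out.
Ladder weight 7.7×9.81 = 75.54 N acts at 4 m along the ladder; its horizontal arm is 4·cos70° = 1.368 m → τ = 103.3 N·m clockwise.
Wall normal N acts horizontally at the top; its moment arm is the height L sinθ = 8·sin70° = 7.518 m, counterclockwise.
Setting net torque to zero: N × 7.518 = 103.3 → N = 13.7 N.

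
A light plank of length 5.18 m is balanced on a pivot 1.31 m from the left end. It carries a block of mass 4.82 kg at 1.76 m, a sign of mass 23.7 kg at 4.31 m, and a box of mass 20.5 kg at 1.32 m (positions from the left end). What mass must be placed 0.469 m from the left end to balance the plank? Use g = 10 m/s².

Choose the pivot (at 1.31 m from the left end) as the axis so the support reaction has zero arm there.
Block: 4.82 × 10 = 48.2 N down at 1.76 m → arm 0.45 m, τ = 48.2 × 0.45 = 21.69 N·m clockwise.
Sign: 23.7 × 10 = 237 N down at 4.31 m → arm 3 m, τ = 237 × 3 = 711 N·m clockwise.
Box: 20.5 × 10 = 205 N down at 1.32 m → arm 0.01 m, τ = 205 × 0.01 = 2.05 N·m clockwise.
Net moment of known loads = 734.7 N·m clockwise.
An unknown mass m at 0.469 m has arm 0.841 m; its moment is m·g·0.841 counterclockwise.
Setting net torque to zero: m × 10 × 0.841 = 734.7 → m = 734.7 / (10 × 0.841) = 87.4 kg.

m ≈ 87.4 kg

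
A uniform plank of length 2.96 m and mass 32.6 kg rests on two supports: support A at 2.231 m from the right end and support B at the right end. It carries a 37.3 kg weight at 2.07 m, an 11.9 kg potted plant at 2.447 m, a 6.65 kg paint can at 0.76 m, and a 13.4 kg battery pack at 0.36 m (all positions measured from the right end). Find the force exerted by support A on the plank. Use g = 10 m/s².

R_A ≈ 737 N

About support B:
Beam weight: 32.6 × 10 = 326 N down at 1.48 m → arm 1.48 m, τ = 326 × 1.48 = 482.5 N·m counterclockwise.
Weight: 37.3 × 10 = 373 N down at 2.07 m → arm 2.07 m, τ = 373 × 2.07 = 772.1 N·m counterclockwise.
Potted plant: 11.9 × 10 = 119 N down at 2.447 m → arm 2.447 m, τ = 119 × 2.447 = 291.2 N·m counterclockwise.
Paint can: 6.65 × 10 = 66.5 N down at 0.76 m → arm 0.76 m, τ = 66.5 × 0.76 = 50.54 N·m counterclockwise.
Battery pack: 13.4 × 10 = 134 N down at 0.36 m → arm 0.36 m, τ = 134 × 0.36 = 48.24 N·m counterclockwise.
Net load moment about support B = 1645 N·m counterclockwise.
Reaction R at support A is upward at 2.231 m, arm 2.231 m → moment R × 2.231 clockwise.
Balancing moments: R × 2.231 = 1645, giving R = 737 N.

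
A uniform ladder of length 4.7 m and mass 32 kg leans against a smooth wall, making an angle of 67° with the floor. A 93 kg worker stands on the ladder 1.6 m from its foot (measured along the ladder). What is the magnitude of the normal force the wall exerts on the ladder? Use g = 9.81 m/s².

Taking torques about the foot of the ladder:
Ladder weight 32×9.81 = 313.9 N acts at 2.35 m along the ladder; its horizontal arm is 2.35·cos67° = 0.9182 m → τ = 288.2 N·m clockwise.
Worker: 93×9.81 = 912.3 N at 1.6 m → arm 0.6252 m → τ = 570.4 N·m clockwise.
Wall normal N acts horizontally at the top; its moment arm is the height L sinθ = 4.7·sin67° = 4.326 m, counterclockwise.
For rotational equilibrium, N × 4.326 = 858.6, so N = 198 N.

N_wall ≈ 198 N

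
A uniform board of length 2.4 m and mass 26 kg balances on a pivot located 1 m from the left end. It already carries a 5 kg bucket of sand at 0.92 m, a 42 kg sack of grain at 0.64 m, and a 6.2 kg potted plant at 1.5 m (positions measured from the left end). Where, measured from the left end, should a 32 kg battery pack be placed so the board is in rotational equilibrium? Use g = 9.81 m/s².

x ≈ 1.23 m from the left end

Take moments about the pivot (at 1 m from the left end).
Beam weight: 26 × 9.81 = 255.1 N down at 1.2 m → arm 0.2 m, τ = 255.1 × 0.2 = 51.02 N·m clockwise.
Bucket of sand: 5 × 9.81 = 49.05 N down at 0.92 m → arm 0.08 m, τ = 49.05 × 0.08 = 3.924 N·m counterclockwise.
Sack of grain: 42 × 9.81 = 412 N down at 0.64 m → arm 0.36 m, τ = 412 × 0.36 = 148.3 N·m counterclockwise.
Potted plant: 6.2 × 9.81 = 60.82 N down at 1.5 m → arm 0.5 m, τ = 60.82 × 0.5 = 30.41 N·m clockwise.
Net moment of existing loads = 70.79 N·m counterclockwise.
The battery pack weighs 32 × 9.81 = 313.9 N and must supply an equal clockwise moment, so its lever arm about the pivot is 70.79 / 313.9 = 0.226 m.
That puts it at 1 + 0.226 = 1.23 m from the left end.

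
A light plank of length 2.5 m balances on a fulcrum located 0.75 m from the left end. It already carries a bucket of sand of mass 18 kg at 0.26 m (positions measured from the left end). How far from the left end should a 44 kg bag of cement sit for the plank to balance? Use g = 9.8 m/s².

Sum moments about the fulcrum (at 0.75 m from the left end) (the support reaction has zero arm there).
Bucket of sand: 18 × 9.8 = 176.4 N down at 0.26 m → arm 0.49 m, τ = 176.4 × 0.49 = 86.44 N·m counterclockwise.
Net moment of existing loads = 86.44 N·m counterclockwise.
The bag of cement weighs 44 × 9.8 = 431.2 N and must supply an equal clockwise moment, so its lever arm about the fulcrum is 86.44 / 431.2 = 0.2 m.
That puts it at 0.75 + 0.2 = 0.95 m from the left end.

x ≈ 0.95 m from the left end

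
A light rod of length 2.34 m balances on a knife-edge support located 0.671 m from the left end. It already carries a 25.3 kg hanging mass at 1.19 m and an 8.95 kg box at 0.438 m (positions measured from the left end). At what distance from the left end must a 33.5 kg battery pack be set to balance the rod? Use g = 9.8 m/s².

x ≈ 0.341 m from the left end

Choose the knife-edge support (at 0.671 m from the left end) as the axis so the support reaction has zero arm there.
Hanging mass: 25.3 × 9.8 = 247.9 N down at 1.19 m → arm 0.519 m, τ = 247.9 × 0.519 = 128.7 N·m clockwise.
Box: 8.95 × 9.8 = 87.71 N down at 0.438 m → arm 0.233 m, τ = 87.71 × 0.233 = 20.44 N·m counterclockwise.
Net moment of existing loads = 108.3 N·m clockwise.
The battery pack weighs 33.5 × 9.8 = 328.3 N and must supply an equal counterclockwise moment, so its lever arm about the knife-edge support is 108.3 / 328.3 = 0.33 m.
That puts it at 0.671 − 0.33 = 0.341 m from the left end.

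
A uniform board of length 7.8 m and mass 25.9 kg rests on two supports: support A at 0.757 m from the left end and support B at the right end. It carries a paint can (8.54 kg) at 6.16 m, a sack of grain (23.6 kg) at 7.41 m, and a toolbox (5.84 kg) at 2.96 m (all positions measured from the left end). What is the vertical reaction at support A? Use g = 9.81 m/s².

R_A ≈ 212 N

Sum moments about support B (its reaction then has zero moment arm).
Beam weight: 25.9 × 9.81 = 254.1 N down at 3.9 m → arm 3.9 m, τ = 254.1 × 3.9 = 991 N·m counterclockwise.
Paint can: 8.54 × 9.81 = 83.78 N down at 6.16 m → arm 1.64 m, τ = 83.78 × 1.64 = 137.4 N·m counterclockwise.
Sack of grain: 23.6 × 9.81 = 231.5 N down at 7.41 m → arm 0.39 m, τ = 231.5 × 0.39 = 90.28 N·m counterclockwise.
Toolbox: 5.84 × 9.81 = 57.29 N down at 2.96 m → arm 4.84 m, τ = 57.29 × 4.84 = 277.3 N·m counterclockwise.
Net load moment about support B = 1496 N·m counterclockwise.
Reaction R at support A is upward at 0.757 m, arm 7.043 m → moment R × 7.043 clockwise.
For rotational equilibrium, R × 7.043 = 1496, so R = 212 N.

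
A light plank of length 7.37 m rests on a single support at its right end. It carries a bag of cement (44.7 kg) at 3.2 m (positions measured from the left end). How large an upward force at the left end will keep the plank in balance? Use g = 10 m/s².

Sum moments about the right end (the unknown pivot reaction has zero arm there).
Bag of cement: 44.7 × 10 = 447 N down at 3.2 m → arm 4.17 m, τ = 447 × 4.17 = 1864 N·m counterclockwise.
Net moment of the loads = 1864 N·m counterclockwise.
The upward force F acts at the left end, arm 7.37 m, giving F × 7.37 clockwise.
For rotational equilibrium, F × 7.37 = 1864, so F = 1864 / 7.37 = 253 N.

F ≈ 253 N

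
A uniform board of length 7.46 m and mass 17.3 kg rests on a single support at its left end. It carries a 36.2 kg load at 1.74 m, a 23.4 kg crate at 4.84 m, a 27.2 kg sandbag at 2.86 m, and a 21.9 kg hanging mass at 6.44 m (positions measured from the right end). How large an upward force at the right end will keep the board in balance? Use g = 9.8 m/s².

Choose the left end as the axis so the unknown pivot reaction has zero arm there.
Beam weight: 17.3 × 9.8 = 169.5 N down at 3.73 m → arm 3.73 m, τ = 169.5 × 3.73 = 632.2 N·m clockwise.
Load: 36.2 × 9.8 = 354.8 N down at 1.74 m → arm 5.72 m, τ = 354.8 × 5.72 = 2029 N·m clockwise.
Crate: 23.4 × 9.8 = 229.3 N down at 4.84 m → arm 2.62 m, τ = 229.3 × 2.62 = 600.8 N·m clockwise.
Sandbag: 27.2 × 9.8 = 266.6 N down at 2.86 m → arm 4.6 m, τ = 266.6 × 4.6 = 1226 N·m clockwise.
Hanging mass: 21.9 × 9.8 = 214.6 N down at 6.44 m → arm 1.02 m, τ = 214.6 × 1.02 = 218.9 N·m clockwise.
Net moment of the loads = 4707 N·m clockwise.
The upward force F acts at the right end, arm 7.46 m, giving F × 7.46 counterclockwise.
Balancing moments: F × 7.46 = 4707, giving F = 4707 / 7.46 = 631 N.

F ≈ 631 N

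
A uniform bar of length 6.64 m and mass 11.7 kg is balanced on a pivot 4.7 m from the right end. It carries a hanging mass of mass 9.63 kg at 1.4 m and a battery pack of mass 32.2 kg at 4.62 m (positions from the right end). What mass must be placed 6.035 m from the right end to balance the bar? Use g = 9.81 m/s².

About the pivot (at 4.7 m from the right end):
Beam weight: 11.7 × 9.81 = 114.8 N down at 3.32 m → arm 1.38 m, τ = 114.8 × 1.38 = 158.4 N·m clockwise.
Hanging mass: 9.63 × 9.81 = 94.47 N down at 1.4 m → arm 3.3 m, τ = 94.47 × 3.3 = 311.8 N·m clockwise.
Battery pack: 32.2 × 9.81 = 315.9 N down at 4.62 m → arm 0.08 m, τ = 315.9 × 0.08 = 25.27 N·m clockwise.
Net moment of known loads = 495.5 N·m clockwise.
An unknown mass m at 6.035 m has arm 1.335 m; its moment is m·g·1.335 counterclockwise.
For rotational equilibrium, m × 9.81 × 1.335 = 495.5, so m = 495.5 / (9.81 × 1.335) = 37.8 kg.

m ≈ 37.8 kg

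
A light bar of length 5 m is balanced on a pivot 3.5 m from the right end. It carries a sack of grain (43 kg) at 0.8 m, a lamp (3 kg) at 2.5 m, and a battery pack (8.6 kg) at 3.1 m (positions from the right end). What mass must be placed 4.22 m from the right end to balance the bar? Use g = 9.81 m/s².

m ≈ 170 kg

Taking torques about the pivot (at 3.5 m from the right end):
Sack of grain: 43 × 9.81 = 421.8 N down at 0.8 m → arm 2.7 m, τ = 421.8 × 2.7 = 1139 N·m clockwise.
Lamp: 3 × 9.81 = 29.43 N down at 2.5 m → arm 1 m, τ = 29.43 × 1 = 29.43 N·m clockwise.
Battery pack: 8.6 × 9.81 = 84.37 N down at 3.1 m → arm 0.4 m, τ = 84.37 × 0.4 = 33.75 N·m clockwise.
Net moment of known loads = 1202 N·m clockwise.
An unknown mass m at 4.22 m has arm 0.72 m; its moment is m·g·0.72 counterclockwise.
For rotational equilibrium, m × 9.81 × 0.72 = 1202, so m = 1202 / (9.81 × 0.72) = 170 kg.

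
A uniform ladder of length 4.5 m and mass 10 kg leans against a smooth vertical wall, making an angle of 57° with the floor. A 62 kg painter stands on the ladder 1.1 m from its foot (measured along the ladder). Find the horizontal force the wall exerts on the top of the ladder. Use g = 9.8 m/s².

N_wall ≈ 128 N

Taking torques about the foot of the ladder:
Ladder weight 10×9.8 = 98 N acts at 2.25 m along the ladder; its horizontal arm is 2.25·cos57° = 1.225 m → τ = 120.1 N·m clockwise.
Painter: 62×9.8 = 607.6 N at 1.1 m → arm 0.5991 m → τ = 364 N·m clockwise.
Wall normal N acts horizontally at the top; its moment arm is the height L sinθ = 4.5·sin57° = 3.774 m, counterclockwise.
Setting net torque to zero: N × 3.774 = 484.1 → N = 128 N.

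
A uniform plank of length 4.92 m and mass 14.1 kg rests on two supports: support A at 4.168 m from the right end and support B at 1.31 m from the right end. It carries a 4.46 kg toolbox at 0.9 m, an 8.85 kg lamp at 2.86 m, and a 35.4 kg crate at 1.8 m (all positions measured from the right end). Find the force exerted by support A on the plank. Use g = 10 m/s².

Choose support B as the axis so its reaction then has zero moment arm.
Beam weight: 14.1 × 10 = 141 N down at 2.46 m → arm 1.15 m, τ = 141 × 1.15 = 162.1 N·m counterclockwise.
Toolbox: 4.46 × 10 = 44.6 N down at 0.9 m → arm 0.41 m, τ = 44.6 × 0.41 = 18.29 N·m clockwise.
Lamp: 8.85 × 10 = 88.5 N down at 2.86 m → arm 1.55 m, τ = 88.5 × 1.55 = 137.2 N·m counterclockwise.
Crate: 35.4 × 10 = 354 N down at 1.8 m → arm 0.49 m, τ = 354 × 0.49 = 173.5 N·m counterclockwise.
Net load moment about support B = 454.5 N·m counterclockwise.
Reaction R at support A is upward at 4.168 m, arm 2.858 m → moment R × 2.858 clockwise.
Στ = 0 ⇒ R × 2.858 = 454.5 ⇒ R = 159 N.

R_A ≈ 159 N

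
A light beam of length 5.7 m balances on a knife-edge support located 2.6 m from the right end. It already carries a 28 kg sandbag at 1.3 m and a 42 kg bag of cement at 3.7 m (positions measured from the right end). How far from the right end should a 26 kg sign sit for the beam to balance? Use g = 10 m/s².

x ≈ 2.22 m from the right end

Sum moments about the knife-edge support (at 2.6 m from the right end) (the support reaction has zero arm there).
Sandbag: 28 × 10 = 280 N down at 1.3 m → arm 1.3 m, τ = 280 × 1.3 = 364 N·m clockwise.
Bag of cement: 42 × 10 = 420 N down at 3.7 m → arm 1.1 m, τ = 420 × 1.1 = 462 N·m counterclockwise.
Net moment of existing loads = 98 N·m counterclockwise.
The sign weighs 26 × 10 = 260 N and must supply an equal clockwise moment, so its lever arm about the knife-edge support is 98 / 260 = 0.377 m.
That puts it at 2.6 − 0.377 = 2.22 m from the right end.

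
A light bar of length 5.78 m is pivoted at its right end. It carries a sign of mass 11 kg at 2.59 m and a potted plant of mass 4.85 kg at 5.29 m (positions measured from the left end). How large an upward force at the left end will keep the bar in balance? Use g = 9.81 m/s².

F ≈ 63.6 N

Choose the right end as the axis so the unknown pivot reaction has zero arm there.
Sign: 11 × 9.81 = 107.9 N down at 2.59 m → arm 3.19 m, τ = 107.9 × 3.19 = 344.2 N·m counterclockwise.
Potted plant: 4.85 × 9.81 = 47.58 N down at 5.29 m → arm 0.49 m, τ = 47.58 × 0.49 = 23.31 N·m counterclockwise.
Net moment of the loads = 367.5 N·m counterclockwise.
The upward force F acts at the left end, arm 5.78 m, giving F × 5.78 clockwise.
Setting net torque to zero: F × 5.78 = 367.5 → F = 367.5 / 5.78 = 63.6 N.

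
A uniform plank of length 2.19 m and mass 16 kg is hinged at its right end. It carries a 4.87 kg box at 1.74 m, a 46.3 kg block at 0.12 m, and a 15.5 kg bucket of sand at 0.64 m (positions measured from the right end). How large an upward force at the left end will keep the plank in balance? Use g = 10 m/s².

F ≈ 189 N

About the right end:
Beam weight: 16 × 10 = 160 N down at 1.095 m → arm 1.095 m, τ = 160 × 1.095 = 175.2 N·m counterclockwise.
Box: 4.87 × 10 = 48.7 N down at 1.74 m → arm 1.74 m, τ = 48.7 × 1.74 = 84.74 N·m counterclockwise.
Block: 46.3 × 10 = 463 N down at 0.12 m → arm 0.12 m, τ = 463 × 0.12 = 55.56 N·m counterclockwise.
Bucket of sand: 15.5 × 10 = 155 N down at 0.64 m → arm 0.64 m, τ = 155 × 0.64 = 99.2 N·m counterclockwise.
Net moment of the loads = 414.7 N·m counterclockwise.
The upward force F acts at the left end, arm 2.19 m, giving F × 2.19 clockwise.
Setting net torque to zero: F × 2.19 = 414.7 → F = 414.7 / 2.19 = 189 N.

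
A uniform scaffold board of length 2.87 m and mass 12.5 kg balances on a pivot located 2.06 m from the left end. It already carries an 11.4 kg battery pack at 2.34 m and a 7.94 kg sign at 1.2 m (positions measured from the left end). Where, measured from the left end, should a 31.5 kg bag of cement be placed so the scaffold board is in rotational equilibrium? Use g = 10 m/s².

x ≈ 2.42 m from the left end

About the pivot (at 2.06 m from the left end):
Beam weight: 12.5 × 10 = 125 N down at 1.435 m → arm 0.625 m, τ = 125 × 0.625 = 78.12 N·m counterclockwise.
Battery pack: 11.4 × 10 = 114 N down at 2.34 m → arm 0.28 m, τ = 114 × 0.28 = 31.92 N·m clockwise.
Sign: 7.94 × 10 = 79.4 N down at 1.2 m → arm 0.86 m, τ = 79.4 × 0.86 = 68.28 N·m counterclockwise.
Net moment of existing loads = 114.5 N·m counterclockwise.
The bag of cement weighs 31.5 × 10 = 315 N and must supply an equal clockwise moment, so its lever arm about the pivot is 114.5 / 315 = 0.363 m.
That puts it at 2.06 + 0.363 = 2.42 m from the left end.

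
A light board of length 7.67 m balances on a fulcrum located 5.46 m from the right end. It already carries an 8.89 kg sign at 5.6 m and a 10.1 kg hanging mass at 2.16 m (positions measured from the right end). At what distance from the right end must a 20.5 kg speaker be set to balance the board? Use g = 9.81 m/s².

x ≈ 7.03 m from the right end

Take moments about the fulcrum (at 5.46 m from the right end).
Sign: 8.89 × 9.81 = 87.21 N down at 5.6 m → arm 0.14 m, τ = 87.21 × 0.14 = 12.21 N·m counterclockwise.
Hanging mass: 10.1 × 9.81 = 99.08 N down at 2.16 m → arm 3.3 m, τ = 99.08 × 3.3 = 327 N·m clockwise.
Net moment of existing loads = 314.8 N·m clockwise.
The speaker weighs 20.5 × 9.81 = 201.1 N and must supply an equal counterclockwise moment, so its lever arm about the fulcrum is 314.8 / 201.1 = 1.57 m.
That puts it at 5.46 + 1.57 = 7.03 m from the right end.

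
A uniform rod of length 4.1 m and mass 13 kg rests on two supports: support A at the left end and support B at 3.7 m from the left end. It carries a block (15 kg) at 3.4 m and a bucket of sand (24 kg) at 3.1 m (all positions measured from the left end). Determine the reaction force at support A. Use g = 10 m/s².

R_A ≈ 109 N

About support B:
Beam weight: 13 × 10 = 130 N down at 2.05 m → arm 1.65 m, τ = 130 × 1.65 = 214.5 N·m counterclockwise.
Block: 15 × 10 = 150 N down at 3.4 m → arm 0.3 m, τ = 150 × 0.3 = 45 N·m counterclockwise.
Bucket of sand: 24 × 10 = 240 N down at 3.1 m → arm 0.6 m, τ = 240 × 0.6 = 144 N·m counterclockwise.
Net load moment about support B = 403.5 N·m counterclockwise.
Reaction R at support A is upward at 0 m, arm 3.7 m → moment R × 3.7 clockwise.
Στ = 0 ⇒ R × 3.7 = 403.5 ⇒ R = 109 N.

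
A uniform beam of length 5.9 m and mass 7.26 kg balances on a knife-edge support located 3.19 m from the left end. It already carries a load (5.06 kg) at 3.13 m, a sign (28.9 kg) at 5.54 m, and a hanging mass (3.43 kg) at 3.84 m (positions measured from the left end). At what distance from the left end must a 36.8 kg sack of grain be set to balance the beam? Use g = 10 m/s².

x ≈ 1.34 m from the left end

About the knife-edge support (at 3.19 m from the left end):
Beam weight: 7.26 × 10 = 72.6 N down at 2.95 m → arm 0.24 m, τ = 72.6 × 0.24 = 17.42 N·m counterclockwise.
Load: 5.06 × 10 = 50.6 N down at 3.13 m → arm 0.06 m, τ = 50.6 × 0.06 = 3.036 N·m counterclockwise.
Sign: 28.9 × 10 = 289 N down at 5.54 m → arm 2.35 m, τ = 289 × 2.35 = 679.1 N·m clockwise.
Hanging mass: 3.43 × 10 = 34.3 N down at 3.84 m → arm 0.65 m, τ = 34.3 × 0.65 = 22.29 N·m clockwise.
Net moment of existing loads = 680.9 N·m clockwise.
The sack of grain weighs 36.8 × 10 = 368 N and must supply an equal counterclockwise moment, so its lever arm about the knife-edge support is 680.9 / 368 = 1.85 m.
That puts it at 3.19 − 1.85 = 1.34 m from the left end.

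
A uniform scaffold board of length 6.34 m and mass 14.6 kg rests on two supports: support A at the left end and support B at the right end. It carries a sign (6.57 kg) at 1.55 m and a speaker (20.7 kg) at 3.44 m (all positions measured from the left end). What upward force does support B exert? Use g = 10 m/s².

Sum moments about support A (its reaction then has zero moment arm).
Beam weight: 14.6 × 10 = 146 N down at 3.17 m → arm 3.17 m, τ = 146 × 3.17 = 462.8 N·m clockwise.
Sign: 6.57 × 10 = 65.7 N down at 1.55 m → arm 1.55 m, τ = 65.7 × 1.55 = 101.8 N·m clockwise.
Speaker: 20.7 × 10 = 207 N down at 3.44 m → arm 3.44 m, τ = 207 × 3.44 = 712.1 N·m clockwise.
Net load moment about support A = 1277 N·m clockwise.
Reaction R at support B is upward at 6.34 m, arm 6.34 m → moment R × 6.34 counterclockwise.
Στ = 0 ⇒ R × 6.34 = 1277 ⇒ R = 201 N.

R_B ≈ 201 N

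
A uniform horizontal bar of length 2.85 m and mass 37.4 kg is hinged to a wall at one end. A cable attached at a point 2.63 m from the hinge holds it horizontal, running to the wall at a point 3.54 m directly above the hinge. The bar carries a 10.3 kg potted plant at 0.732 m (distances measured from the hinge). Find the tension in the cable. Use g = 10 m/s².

T ≈ 288 N

Take moments about the hinge.
Beam weight: 37.4 × 10 = 374 N down at 1.425 m → arm 1.425 m, τ = 374 × 1.425 = 533 N·m clockwise.
Potted plant: 10.3 × 10 = 103 N down at 0.732 m → arm 0.732 m, τ = 103 × 0.732 = 75.4 N·m clockwise.
Total clockwise load moment = 608.4 N·m.
The cable tension T acts at 2.63 m; only its component perpendicular to the bar, T sinθ, produces torque. sinθ = h/√(h²+d²) = 3.54/√(3.54²+2.63²) = 0.8027.
Setting net torque to zero: T × 2.63 × 0.8027 = 608.4 → T = 608.4 / 2.111 = 288 N.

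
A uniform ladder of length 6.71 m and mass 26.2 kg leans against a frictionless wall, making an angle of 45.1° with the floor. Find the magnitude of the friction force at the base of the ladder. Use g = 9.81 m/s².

f ≈ 128 N

Take moments about the foot of the ladder.
Ladder weight 26.2×9.81 = 257 N acts at 3.355 m along the ladder; its horizontal arm is 3.355·cos45.1° = 2.368 m → τ = 608.6 N·m clockwise.
Wall normal N acts horizontally at the top; its moment arm is the height L sinθ = 6.71·sin45.1° = 4.753 m, counterclockwise.
Setting net torque to zero: N × 4.753 = 608.6 → N = 128 N.
ΣFx = 0: friction at the foot balances the wall's push, so f = N_wall = 128 N.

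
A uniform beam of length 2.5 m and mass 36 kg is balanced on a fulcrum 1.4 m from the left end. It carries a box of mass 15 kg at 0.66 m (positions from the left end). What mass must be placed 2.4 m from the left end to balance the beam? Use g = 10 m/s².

m ≈ 16.5 kg

About the fulcrum (at 1.4 m from the left end):
Beam weight: 36 × 10 = 360 N down at 1.25 m → arm 0.15 m, τ = 360 × 0.15 = 54 N·m counterclockwise.
Box: 15 × 10 = 150 N down at 0.66 m → arm 0.74 m, τ = 150 × 0.74 = 111 N·m counterclockwise.
Net moment of known loads = 165 N·m counterclockwise.
An unknown mass m at 2.4 m has arm 1 m; its moment is m·g·1 clockwise.
Setting net torque to zero: m × 10 × 1 = 165 → m = 165 / (10 × 1) = 16.5 kg.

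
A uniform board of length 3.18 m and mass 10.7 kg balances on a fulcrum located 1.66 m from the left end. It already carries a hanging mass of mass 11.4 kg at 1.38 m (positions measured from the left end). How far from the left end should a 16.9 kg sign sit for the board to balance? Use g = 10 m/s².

Sum moments about the fulcrum (at 1.66 m from the left end) (the support reaction has zero arm there).
Beam weight: 10.7 × 10 = 107 N down at 1.59 m → arm 0.07 m, τ = 107 × 0.07 = 7.49 N·m counterclockwise.
Hanging mass: 11.4 × 10 = 114 N down at 1.38 m → arm 0.28 m, τ = 114 × 0.28 = 31.92 N·m counterclockwise.
Net moment of existing loads = 39.41 N·m counterclockwise.
The sign weighs 16.9 × 10 = 169 N and must supply an equal clockwise moment, so its lever arm about the fulcrum is 39.41 / 169 = 0.233 m.
That puts it at 1.66 + 0.233 = 1.89 m from the left end.

x ≈ 1.89 m from the left end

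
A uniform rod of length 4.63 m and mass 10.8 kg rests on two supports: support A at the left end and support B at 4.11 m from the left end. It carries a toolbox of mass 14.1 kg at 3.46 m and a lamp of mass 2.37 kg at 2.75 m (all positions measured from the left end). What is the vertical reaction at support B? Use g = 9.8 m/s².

R_B ≈ 191 N

About support A:
Beam weight: 10.8 × 9.8 = 105.8 N down at 2.315 m → arm 2.315 m, τ = 105.8 × 2.315 = 244.9 N·m clockwise.
Toolbox: 14.1 × 9.8 = 138.2 N down at 3.46 m → arm 3.46 m, τ = 138.2 × 3.46 = 478.2 N·m clockwise.
Lamp: 2.37 × 9.8 = 23.23 N down at 2.75 m → arm 2.75 m, τ = 23.23 × 2.75 = 63.88 N·m clockwise.
Net load moment about support A = 787 N·m clockwise.
Reaction R at support B is upward at 4.11 m, arm 4.11 m → moment R × 4.11 counterclockwise.
For rotational equilibrium, R × 4.11 = 787, so R = 191 N.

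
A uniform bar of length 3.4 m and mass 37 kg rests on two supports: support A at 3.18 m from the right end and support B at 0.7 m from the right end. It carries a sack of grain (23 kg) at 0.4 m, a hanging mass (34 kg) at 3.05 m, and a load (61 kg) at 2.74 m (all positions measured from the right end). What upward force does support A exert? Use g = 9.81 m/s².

Take moments about support B.
Beam weight: 37 × 9.81 = 363 N down at 1.7 m → arm 1 m, τ = 363 × 1 = 363 N·m counterclockwise.
Sack of grain: 23 × 9.81 = 225.6 N down at 0.4 m → arm 0.3 m, τ = 225.6 × 0.3 = 67.68 N·m clockwise.
Hanging mass: 34 × 9.81 = 333.5 N down at 3.05 m → arm 2.35 m, τ = 333.5 × 2.35 = 783.7 N·m counterclockwise.
Load: 61 × 9.81 = 598.4 N down at 2.74 m → arm 2.04 m, τ = 598.4 × 2.04 = 1221 N·m counterclockwise.
Net load moment about support B = 2300 N·m counterclockwise.
Reaction R at support A is upward at 3.18 m, arm 2.48 m → moment R × 2.48 clockwise.
Στ = 0 ⇒ R × 2.48 = 2300 ⇒ R = 927 N.

R_A ≈ 927 N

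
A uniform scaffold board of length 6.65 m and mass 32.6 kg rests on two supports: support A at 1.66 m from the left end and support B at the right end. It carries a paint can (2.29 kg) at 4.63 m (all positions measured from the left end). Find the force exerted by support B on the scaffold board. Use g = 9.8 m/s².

Take moments about support A.
Beam weight: 32.6 × 9.8 = 319.5 N down at 3.325 m → arm 1.665 m, τ = 319.5 × 1.665 = 532 N·m clockwise.
Paint can: 2.29 × 9.8 = 22.44 N down at 4.63 m → arm 2.97 m, τ = 22.44 × 2.97 = 66.65 N·m clockwise.
Net load moment about support A = 598.6 N·m clockwise.
Reaction R at support B is upward at 6.65 m, arm 4.99 m → moment R × 4.99 counterclockwise.
Στ = 0 ⇒ R × 4.99 = 598.6 ⇒ R = 120 N.

R_B ≈ 120 N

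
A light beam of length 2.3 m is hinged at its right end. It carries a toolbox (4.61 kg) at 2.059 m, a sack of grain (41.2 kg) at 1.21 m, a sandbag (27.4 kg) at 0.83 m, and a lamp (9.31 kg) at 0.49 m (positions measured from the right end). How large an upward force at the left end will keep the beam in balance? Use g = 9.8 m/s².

F ≈ 369 N

Taking torques about the right end:
Toolbox: 4.61 × 9.8 = 45.18 N down at 2.059 m → arm 2.059 m, τ = 45.18 × 2.059 = 93.03 N·m counterclockwise.
Sack of grain: 41.2 × 9.8 = 403.8 N down at 1.21 m → arm 1.21 m, τ = 403.8 × 1.21 = 488.6 N·m counterclockwise.
Sandbag: 27.4 × 9.8 = 268.5 N down at 0.83 m → arm 0.83 m, τ = 268.5 × 0.83 = 222.9 N·m counterclockwise.
Lamp: 9.31 × 9.8 = 91.24 N down at 0.49 m → arm 0.49 m, τ = 91.24 × 0.49 = 44.71 N·m counterclockwise.
Net moment of the loads = 849.2 N·m counterclockwise.
The upward force F acts at the left end, arm 2.3 m, giving F × 2.3 clockwise.
Setting net torque to zero: F × 2.3 = 849.2 → F = 849.2 / 2.3 = 369 N.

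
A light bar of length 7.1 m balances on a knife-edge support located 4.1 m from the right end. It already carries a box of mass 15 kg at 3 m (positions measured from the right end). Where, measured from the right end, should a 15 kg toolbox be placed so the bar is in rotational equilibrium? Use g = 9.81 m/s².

x ≈ 5.2 m from the right end

Take moments about the knife-edge support (at 4.1 m from the right end).
Box: 15 × 9.81 = 147.2 N down at 3 m → arm 1.1 m, τ = 147.2 × 1.1 = 161.9 N·m clockwise.
Net moment of existing loads = 161.9 N·m clockwise.
The toolbox weighs 15 × 9.81 = 147.2 N and must supply an equal counterclockwise moment, so its lever arm about the knife-edge support is 161.9 / 147.2 = 1.1 m.
That puts it at 4.1 + 1.1 = 5.2 m from the right end.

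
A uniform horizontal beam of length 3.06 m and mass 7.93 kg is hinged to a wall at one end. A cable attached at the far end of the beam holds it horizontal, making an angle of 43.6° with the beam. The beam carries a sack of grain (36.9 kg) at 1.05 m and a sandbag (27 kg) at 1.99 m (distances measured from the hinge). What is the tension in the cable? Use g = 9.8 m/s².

T ≈ 486 N

Choose the hinge as the axis so the unknown hinge reaction has zero arm there.
Beam weight: 7.93 × 9.8 = 77.71 N down at 1.53 m → arm 1.53 m, τ = 77.71 × 1.53 = 118.9 N·m clockwise.
Sack of grain: 36.9 × 9.8 = 361.6 N down at 1.05 m → arm 1.05 m, τ = 361.6 × 1.05 = 379.7 N·m clockwise.
Sandbag: 27 × 9.8 = 264.6 N down at 1.99 m → arm 1.99 m, τ = 264.6 × 1.99 = 526.6 N·m clockwise.
Total clockwise load moment = 1025 N·m.
The cable tension T acts at 3.06 m; only its component perpendicular to the beam, T sinθ, produces torque. sin 43.6° = 0.6896.
Setting net torque to zero: T × 3.06 × 0.6896 = 1025 → T = 1025 / 2.11 = 486 N.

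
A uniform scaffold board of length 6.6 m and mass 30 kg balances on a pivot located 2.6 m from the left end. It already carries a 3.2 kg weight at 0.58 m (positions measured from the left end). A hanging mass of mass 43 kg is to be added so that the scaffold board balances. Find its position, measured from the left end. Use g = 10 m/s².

About the pivot (at 2.6 m from the left end):
Beam weight: 30 × 10 = 300 N down at 3.3 m → arm 0.7 m, τ = 300 × 0.7 = 210 N·m clockwise.
Weight: 3.2 × 10 = 32 N down at 0.58 m → arm 2.02 m, τ = 32 × 2.02 = 64.64 N·m counterclockwise.
Net moment of existing loads = 145.4 N·m clockwise.
The hanging mass weighs 43 × 10 = 430 N and must supply an equal counterclockwise moment, so its lever arm about the pivot is 145.4 / 430 = 0.338 m.
That puts it at 2.6 − 0.338 = 2.26 m from the left end.

x ≈ 2.26 m from the left end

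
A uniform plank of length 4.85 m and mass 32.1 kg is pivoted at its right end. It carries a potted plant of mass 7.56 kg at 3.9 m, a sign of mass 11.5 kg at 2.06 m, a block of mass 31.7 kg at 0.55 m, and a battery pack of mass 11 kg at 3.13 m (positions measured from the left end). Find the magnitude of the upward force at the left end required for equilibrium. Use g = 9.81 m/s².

F ≈ 551 N

Choose the right end as the axis so the unknown pivot reaction has zero arm there.
Beam weight: 32.1 × 9.81 = 314.9 N down at 2.425 m → arm 2.425 m, τ = 314.9 × 2.425 = 763.6 N·m counterclockwise.
Potted plant: 7.56 × 9.81 = 74.16 N down at 3.9 m → arm 0.95 m, τ = 74.16 × 0.95 = 70.45 N·m counterclockwise.
Sign: 11.5 × 9.81 = 112.8 N down at 2.06 m → arm 2.79 m, τ = 112.8 × 2.79 = 314.7 N·m counterclockwise.
Block: 31.7 × 9.81 = 311 N down at 0.55 m → arm 4.3 m, τ = 311 × 4.3 = 1337 N·m counterclockwise.
Battery pack: 11 × 9.81 = 107.9 N down at 3.13 m → arm 1.72 m, τ = 107.9 × 1.72 = 185.6 N·m counterclockwise.
Net moment of the loads = 2671 N·m counterclockwise.
The upward force F acts at the left end, arm 4.85 m, giving F × 4.85 clockwise.
Στ = 0 ⇒ F × 4.85 = 2671 ⇒ F = 2671 / 4.85 = 551 N.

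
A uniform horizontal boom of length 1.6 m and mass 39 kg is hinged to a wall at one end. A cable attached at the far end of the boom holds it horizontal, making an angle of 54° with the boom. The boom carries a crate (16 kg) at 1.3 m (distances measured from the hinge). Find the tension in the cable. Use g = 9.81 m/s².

T ≈ 394 N

Take moments about the hinge.
Beam weight: 39 × 9.81 = 382.6 N down at 0.8 m → arm 0.8 m, τ = 382.6 × 0.8 = 306.1 N·m clockwise.
Crate: 16 × 9.81 = 157 N down at 1.3 m → arm 1.3 m, τ = 157 × 1.3 = 204.1 N·m clockwise.
Total clockwise load moment = 510.2 N·m.
The cable tension T acts at 1.6 m; only its component perpendicular to the boom, T sinθ, produces torque. sin 54° = 0.809.
Setting net torque to zero: T × 1.6 × 0.809 = 510.2 → T = 510.2 / 1.294 = 394 N.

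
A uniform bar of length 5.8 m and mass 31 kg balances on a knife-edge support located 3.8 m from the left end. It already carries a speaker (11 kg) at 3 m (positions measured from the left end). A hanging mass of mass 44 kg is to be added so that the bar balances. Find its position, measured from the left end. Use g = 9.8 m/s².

x ≈ 4.63 m from the left end

Taking torques about the knife-edge support (at 3.8 m from the left end):
Beam weight: 31 × 9.8 = 303.8 N down at 2.9 m → arm 0.9 m, τ = 303.8 × 0.9 = 273.4 N·m counterclockwise.
Speaker: 11 × 9.8 = 107.8 N down at 3 m → arm 0.8 m, τ = 107.8 × 0.8 = 86.24 N·m counterclockwise.
Net moment of existing loads = 359.6 N·m counterclockwise.
The hanging mass weighs 44 × 9.8 = 431.2 N and must supply an equal clockwise moment, so its lever arm about the knife-edge support is 359.6 / 431.2 = 0.834 m.
That puts it at 3.8 + 0.834 = 4.63 m from the left end.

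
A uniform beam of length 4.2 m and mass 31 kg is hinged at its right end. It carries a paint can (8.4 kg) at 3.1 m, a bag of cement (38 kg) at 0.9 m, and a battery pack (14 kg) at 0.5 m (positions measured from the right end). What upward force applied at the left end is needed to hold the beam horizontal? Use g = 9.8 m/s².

F ≈ 309 N

Sum moments about the right end (the unknown pivot reaction has zero arm there).
Beam weight: 31 × 9.8 = 303.8 N down at 2.1 m → arm 2.1 m, τ = 303.8 × 2.1 = 638 N·m counterclockwise.
Paint can: 8.4 × 9.8 = 82.32 N down at 3.1 m → arm 3.1 m, τ = 82.32 × 3.1 = 255.2 N·m counterclockwise.
Bag of cement: 38 × 9.8 = 372.4 N down at 0.9 m → arm 0.9 m, τ = 372.4 × 0.9 = 335.2 N·m counterclockwise.
Battery pack: 14 × 9.8 = 137.2 N down at 0.5 m → arm 0.5 m, τ = 137.2 × 0.5 = 68.6 N·m counterclockwise.
Net moment of the loads = 1297 N·m counterclockwise.
The upward force F acts at the left end, arm 4.2 m, giving F × 4.2 clockwise.
Setting net torque to zero: F × 4.2 = 1297 → F = 1297 / 4.2 = 309 N.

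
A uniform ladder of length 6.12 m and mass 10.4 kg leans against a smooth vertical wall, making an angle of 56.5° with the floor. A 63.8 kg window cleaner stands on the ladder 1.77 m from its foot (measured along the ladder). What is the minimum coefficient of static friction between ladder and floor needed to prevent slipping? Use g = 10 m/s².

μ_min ≈ 0.211

Take moments about the foot of the ladder.
Ladder weight 10.4×10 = 104 N acts at 3.06 m along the ladder; its horizontal arm is 3.06·cos56.5° = 1.689 m → τ = 175.7 N·m clockwise.
Window cleaner: 63.8×10 = 638 N at 1.77 m → arm 0.9769 m → τ = 623.3 N·m clockwise.
Wall normal N acts horizontally at the top; its moment arm is the height L sinθ = 6.12·sin56.5° = 5.103 m, counterclockwise.
Balancing moments: N × 5.103 = 799, giving N = 156.6 N.
ΣFx = 0 ⇒ f = N_wall = 156.6 N. ΣFy = 0 ⇒ N_floor = 742 N.
μ_min = f / N_floor = 156.6 / 742 = 0.211.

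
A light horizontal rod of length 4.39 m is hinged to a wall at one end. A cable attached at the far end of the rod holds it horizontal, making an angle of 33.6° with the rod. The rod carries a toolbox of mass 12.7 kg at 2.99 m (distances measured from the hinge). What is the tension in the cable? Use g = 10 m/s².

T ≈ 156 N

About the hinge:
Toolbox: 12.7 × 10 = 127 N down at 2.99 m → arm 2.99 m, τ = 127 × 2.99 = 379.7 N·m clockwise.
Total clockwise load moment = 379.7 N·m.
The cable tension T acts at 4.39 m; only its component perpendicular to the rod, T sinθ, produces torque. sin 33.6° = 0.5534.
For rotational equilibrium, T × 4.39 × 0.5534 = 379.7, so T = 379.7 / 2.429 = 156 N.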